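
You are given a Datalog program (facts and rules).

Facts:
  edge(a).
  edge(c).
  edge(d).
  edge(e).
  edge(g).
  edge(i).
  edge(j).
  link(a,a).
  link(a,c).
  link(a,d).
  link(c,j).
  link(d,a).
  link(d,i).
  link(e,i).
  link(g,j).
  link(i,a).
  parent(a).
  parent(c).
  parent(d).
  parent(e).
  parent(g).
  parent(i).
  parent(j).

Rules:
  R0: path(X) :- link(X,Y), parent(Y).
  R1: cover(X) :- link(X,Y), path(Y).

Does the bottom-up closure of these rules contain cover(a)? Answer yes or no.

yes

round 1: derive path(a) via R0 from link(a,a), parent(a)
round 1: derive path(c) via R0 from link(c,j), parent(j)
round 1: derive path(d) via R0 from link(d,a), parent(a)
round 1: derive path(e) via R0 from link(e,i), parent(i)
round 1: derive path(g) via R0 from link(g,j), parent(j)
round 1: derive path(i) via R0 from link(i,a), parent(a)
round 2: derive cover(a) via R1 from link(a,a), path(a)
round 2: derive cover(d) via R1 from link(d,a), path(a)
round 2: derive cover(e) via R1 from link(e,i), path(i)
round 2: derive cover(i) via R1 from link(i,a), path(a)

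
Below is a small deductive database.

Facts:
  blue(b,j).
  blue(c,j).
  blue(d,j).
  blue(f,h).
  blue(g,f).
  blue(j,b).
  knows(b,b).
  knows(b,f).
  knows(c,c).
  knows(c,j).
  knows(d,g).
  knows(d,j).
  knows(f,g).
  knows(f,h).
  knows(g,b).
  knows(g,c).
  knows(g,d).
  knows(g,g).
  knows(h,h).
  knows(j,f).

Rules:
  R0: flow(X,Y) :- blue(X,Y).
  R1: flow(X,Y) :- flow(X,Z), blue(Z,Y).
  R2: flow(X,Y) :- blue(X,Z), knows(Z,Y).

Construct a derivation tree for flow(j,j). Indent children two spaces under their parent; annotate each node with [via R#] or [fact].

flow(j,j)  [via R1]
  flow(j,b)  [via R0]
    blue(j,b)  [fact]
  blue(b,j)  [fact]

round 1: derive flow(b,j) via R0 from blue(b,j)
round 1: derive flow(c,j) via R0 from blue(c,j)
round 1: derive flow(d,j) via R0 from blue(d,j)
round 1: derive flow(f,h) via R0 from blue(f,h)
round 1: derive flow(g,f) via R0 from blue(g,f)
round 1: derive flow(j,b) via R0 from blue(j,b)
round 1: derive flow(b,f) via R2 from blue(b,j), knows(j,f)
round 1: derive flow(c,f) via R2 from blue(c,j), knows(j,f)
round 1: derive flow(d,f) via R2 from blue(d,j), knows(j,f)
round 1: derive flow(g,g) via R2 from blue(g,f), knows(f,g)
round 1: derive flow(g,h) via R2 from blue(g,f), knows(f,h)
round 1: derive flow(j,f) via R2 from blue(j,b), knows(b,f)
round 2: derive flow(b,b) via R1 from flow(b,j), blue(j,b)
round 2: derive flow(b,h) via R1 from flow(b,f), blue(f,h)
round 2: derive flow(c,b) via R1 from flow(c,j), blue(j,b)
round 2: derive flow(c,h) via R1 from flow(c,f), blue(f,h)
round 2: derive flow(d,b) via R1 from flow(d,j), blue(j,b)
round 2: derive flow(d,h) via R1 from flow(d,f), blue(f,h)
round 2: derive flow(j,h) via R1 from flow(j,f), blue(f,h)
round 2: derive flow(j,j) via R1 from flow(j,b), blue(b,j)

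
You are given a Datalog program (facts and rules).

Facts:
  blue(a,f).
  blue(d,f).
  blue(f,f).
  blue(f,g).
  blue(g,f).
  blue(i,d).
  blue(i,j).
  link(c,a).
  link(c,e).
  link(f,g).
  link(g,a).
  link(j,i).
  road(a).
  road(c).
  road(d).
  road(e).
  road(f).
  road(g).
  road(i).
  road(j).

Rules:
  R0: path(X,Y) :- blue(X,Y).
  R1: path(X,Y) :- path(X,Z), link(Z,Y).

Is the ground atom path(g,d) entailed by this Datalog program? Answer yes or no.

no

round 1: derive path(a,f) via R0 from blue(a,f)
round 1: derive path(d,f) via R0 from blue(d,f)
round 1: derive path(f,f) via R0 from blue(f,f)
round 1: derive path(f,g) via R0 from blue(f,g)
round 1: derive path(g,f) via R0 from blue(g,f)
round 1: derive path(i,d) via R0 from blue(i,d)
round 1: derive path(i,j) via R0 from blue(i,j)
round 2: derive path(a,g) via R1 from path(a,f), link(f,g)
round 2: derive path(d,g) via R1 from path(d,f), link(f,g)
round 2: derive path(f,a) via R1 from path(f,g), link(g,a)
round 2: derive path(g,g) via R1 from path(g,f), link(f,g)
round 2: derive path(i,i) via R1 from path(i,j), link(j,i)
round 3: derive path(a,a) via R1 from path(a,g), link(g,a)
round 3: derive path(d,a) via R1 from path(d,g), link(g,a)
round 3: derive path(g,a) via R1 from path(g,g), link(g,a)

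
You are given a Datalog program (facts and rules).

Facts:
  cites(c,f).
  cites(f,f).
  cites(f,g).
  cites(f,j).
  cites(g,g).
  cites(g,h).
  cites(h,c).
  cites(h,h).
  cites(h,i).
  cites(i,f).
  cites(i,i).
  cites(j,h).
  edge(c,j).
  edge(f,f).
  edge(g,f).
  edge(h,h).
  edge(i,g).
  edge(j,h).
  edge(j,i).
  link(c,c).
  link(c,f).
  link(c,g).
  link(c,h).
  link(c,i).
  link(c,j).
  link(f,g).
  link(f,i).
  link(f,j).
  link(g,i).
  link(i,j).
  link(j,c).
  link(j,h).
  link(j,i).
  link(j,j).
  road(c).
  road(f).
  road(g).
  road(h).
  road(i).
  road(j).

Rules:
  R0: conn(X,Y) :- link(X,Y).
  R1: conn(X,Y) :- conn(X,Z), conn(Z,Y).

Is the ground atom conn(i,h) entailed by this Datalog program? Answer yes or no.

round 1: derive conn(c,c) via R0 from link(c,c)
round 1: derive conn(c,f) via R0 from link(c,f)
round 1: derive conn(c,g) via R0 from link(c,g)
round 1: derive conn(c,h) via R0 from link(c,h)
round 1: derive conn(c,i) via R0 from link(c,i)
round 1: derive conn(c,j) via R0 from link(c,j)
round 1: derive conn(f,g) via R0 from link(f,g)
round 1: derive conn(f,i) via R0 from link(f,i)
round 1: derive conn(f,j) via R0 from link(f,j)
round 1: derive conn(g,i) via R0 from link(g,i)
round 1: derive conn(i,j) via R0 from link(i,j)
round 1: derive conn(j,c) via R0 from link(j,c)
round 1: derive conn(j,h) via R0 from link(j,h)
round 1: derive conn(j,i) via R0 from link(j,i)
round 1: derive conn(j,j) via R0 from link(j,j)
round 2: derive conn(f,c) via R1 from conn(f,j), conn(j,c)
round 2: derive conn(f,h) via R1 from conn(f,j), conn(j,h)
round 2: derive conn(g,j) via R1 from conn(g,i), conn(i,j)
round 2: derive conn(i,c) via R1 from conn(i,j), conn(j,c)
round 2: derive conn(i,h) via R1 from conn(i,j), conn(j,h)
round 2: derive conn(i,i) via R1 from conn(i,j), conn(j,i)
round 2: derive conn(j,f) via R1 from conn(j,c), conn(c,f)
round 2: derive conn(j,g) via R1 from conn(j,c), conn(c,g)
round 3: derive conn(f,f) via R1 from conn(f,c), conn(c,f)
round 3: derive conn(g,c) via R1 from conn(g,i), conn(i,c)
round 3: derive conn(g,f) via R1 from conn(g,j), conn(j,f)
round 3: derive conn(g,g) via R1 from conn(g,j), conn(j,g)
round 3: derive conn(g,h) via R1 from conn(g,i), conn(i,h)
round 3: derive conn(i,f) via R1 from conn(i,c), conn(c,f)
round 3: derive conn(i,g) via R1 from conn(i,c), conn(c,g)

yes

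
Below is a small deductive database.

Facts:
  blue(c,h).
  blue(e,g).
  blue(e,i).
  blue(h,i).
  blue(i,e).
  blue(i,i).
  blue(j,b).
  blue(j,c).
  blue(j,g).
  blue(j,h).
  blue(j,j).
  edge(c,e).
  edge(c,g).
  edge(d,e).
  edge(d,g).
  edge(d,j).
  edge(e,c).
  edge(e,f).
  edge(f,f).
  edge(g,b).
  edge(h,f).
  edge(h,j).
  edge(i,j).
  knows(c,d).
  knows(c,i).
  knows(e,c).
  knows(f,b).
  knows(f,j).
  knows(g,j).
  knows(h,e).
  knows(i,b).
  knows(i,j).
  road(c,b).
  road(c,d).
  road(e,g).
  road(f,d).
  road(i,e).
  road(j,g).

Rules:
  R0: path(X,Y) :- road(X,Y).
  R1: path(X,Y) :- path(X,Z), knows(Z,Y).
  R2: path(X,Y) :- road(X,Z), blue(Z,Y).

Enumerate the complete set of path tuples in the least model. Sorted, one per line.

path(c,b)
path(c,d)
path(e,g)
path(e,j)
path(f,d)
path(i,b)
path(i,c)
path(i,d)
path(i,e)
path(i,g)
path(i,i)
path(i,j)
path(j,g)
path(j,j)

round 1: derive path(c,b) via R0 from road(c,b)
round 1: derive path(c,d) via R0 from road(c,d)
round 1: derive path(e,g) via R0 from road(e,g)
round 1: derive path(f,d) via R0 from road(f,d)
round 1: derive path(i,e) via R0 from road(i,e)
round 1: derive path(j,g) via R0 from road(j,g)
round 1: derive path(i,g) via R2 from road(i,e), blue(e,g)
round 1: derive path(i,i) via R2 from road(i,e), blue(e,i)
round 2: derive path(e,j) via R1 from path(e,g), knows(g,j)
round 2: derive path(i,b) via R1 from path(i,i), knows(i,b)
round 2: derive path(i,c) via R1 from path(i,e), knows(e,c)
round 2: derive path(i,j) via R1 from path(i,g), knows(g,j)
round 2: derive path(j,j) via R1 from path(j,g), knows(g,j)
round 3: derive path(i,d) via R1 from path(i,c), knows(c,d)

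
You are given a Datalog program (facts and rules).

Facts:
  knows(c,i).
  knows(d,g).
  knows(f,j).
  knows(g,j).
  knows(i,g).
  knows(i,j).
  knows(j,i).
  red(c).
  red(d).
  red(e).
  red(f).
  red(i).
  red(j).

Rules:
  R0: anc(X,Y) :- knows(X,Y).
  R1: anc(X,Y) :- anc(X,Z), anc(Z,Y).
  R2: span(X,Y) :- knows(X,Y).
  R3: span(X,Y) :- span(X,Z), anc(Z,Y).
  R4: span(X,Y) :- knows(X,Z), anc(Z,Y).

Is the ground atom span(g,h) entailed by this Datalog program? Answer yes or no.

no

round 1: derive anc(c,i) via R0 from knows(c,i)
round 1: derive anc(d,g) via R0 from knows(d,g)
round 1: derive anc(f,j) via R0 from knows(f,j)
round 1: derive anc(g,j) via R0 from knows(g,j)
round 1: derive anc(i,g) via R0 from knows(i,g)
round 1: derive anc(i,j) via R0 from knows(i,j)
round 1: derive anc(j,i) via R0 from knows(j,i)
round 1: derive span(c,i) via R2 from knows(c,i)
round 1: derive span(d,g) via R2 from knows(d,g)
round 1: derive span(f,j) via R2 from knows(f,j)
round 1: derive span(g,j) via R2 from knows(g,j)
round 1: derive span(i,g) via R2 from knows(i,g)
round 1: derive span(i,j) via R2 from knows(i,j)
round 1: derive span(j,i) via R2 from knows(j,i)
round 2: derive anc(c,g) via R1 from anc(c,i), anc(i,g)
round 2: derive anc(c,j) via R1 from anc(c,i), anc(i,j)
round 2: derive anc(d,j) via R1 from anc(d,g), anc(g,j)
round 2: derive anc(f,i) via R1 from anc(f,j), anc(j,i)
round 2: derive anc(g,i) via R1 from anc(g,j), anc(j,i)
round 2: derive anc(i,i) via R1 from anc(i,j), anc(j,i)
round 2: derive anc(j,g) via R1 from anc(j,i), anc(i,g)
round 2: derive anc(j,j) via R1 from anc(j,i), anc(i,j)
round 2: derive span(c,g) via R3 from span(c,i), anc(i,g)
round 2: derive span(c,j) via R3 from span(c,i), anc(i,j)
round 2: derive span(d,j) via R3 from span(d,g), anc(g,j)
round 2: derive span(f,i) via R3 from span(f,j), anc(j,i)
round 2: derive span(g,i) via R3 from span(g,j), anc(j,i)
round 2: derive span(i,i) via R3 from span(i,j), anc(j,i)
round 2: derive span(j,g) via R3 from span(j,i), anc(i,g)
round 2: derive span(j,j) via R3 from span(j,i), anc(i,j)
round 3: derive anc(d,i) via R1 from anc(d,g), anc(g,i)
round 3: derive anc(f,g) via R1 from anc(f,i), anc(i,g)
round 3: derive anc(g,g) via R1 from anc(g,i), anc(i,g)
round 3: derive span(d,i) via R3 from span(d,g), anc(g,i)
round 3: derive span(f,g) via R3 from span(f,i), anc(i,g)
round 3: derive span(g,g) via R3 from span(g,i), anc(i,g)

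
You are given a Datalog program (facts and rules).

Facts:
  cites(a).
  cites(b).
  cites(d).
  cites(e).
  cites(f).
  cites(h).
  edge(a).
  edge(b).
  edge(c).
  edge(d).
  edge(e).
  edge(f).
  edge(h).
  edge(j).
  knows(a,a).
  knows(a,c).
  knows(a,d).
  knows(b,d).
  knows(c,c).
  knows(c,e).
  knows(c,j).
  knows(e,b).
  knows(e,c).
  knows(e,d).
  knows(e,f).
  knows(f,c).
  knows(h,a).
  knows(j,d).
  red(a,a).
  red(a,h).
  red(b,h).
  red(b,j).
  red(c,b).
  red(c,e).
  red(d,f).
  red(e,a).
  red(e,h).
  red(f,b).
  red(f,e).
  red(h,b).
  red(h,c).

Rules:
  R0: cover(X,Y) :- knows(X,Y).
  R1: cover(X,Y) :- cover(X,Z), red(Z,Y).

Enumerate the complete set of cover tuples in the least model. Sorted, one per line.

cover(a,a)
cover(a,b)
cover(a,c)
cover(a,d)
cover(a,e)
cover(a,f)
cover(a,h)
cover(a,j)
cover(b,a)
cover(b,b)
cover(b,c)
cover(b,d)
cover(b,e)
cover(b,f)
cover(b,h)
cover(b,j)
cover(c,a)
cover(c,b)
cover(c,c)
cover(c,e)
cover(c,h)
cover(c,j)
cover(e,a)
cover(e,b)
cover(e,c)
cover(e,d)
cover(e,e)
cover(e,f)
cover(e,h)
cover(e,j)
cover(f,a)
cover(f,b)
cover(f,c)
cover(f,e)
cover(f,h)
cover(f,j)
cover(h,a)
cover(h,b)
cover(h,c)
cover(h,e)
cover(h,h)
cover(h,j)
cover(j,a)
cover(j,b)
cover(j,c)
cover(j,d)
cover(j,e)
cover(j,f)
cover(j,h)
cover(j,j)

round 1: derive cover(a,a) via R0 from knows(a,a)
round 1: derive cover(a,c) via R0 from knows(a,c)
round 1: derive cover(a,d) via R0 from knows(a,d)
round 1: derive cover(b,d) via R0 from knows(b,d)
round 1: derive cover(c,c) via R0 from knows(c,c)
round 1: derive cover(c,e) via R0 from knows(c,e)
round 1: derive cover(c,j) via R0 from knows(c,j)
round 1: derive cover(e,b) via R0 from knows(e,b)
round 1: derive cover(e,c) via R0 from knows(e,c)
round 1: derive cover(e,d) via R0 from knows(e,d)
round 1: derive cover(e,f) via R0 from knows(e,f)
round 1: derive cover(f,c) via R0 from knows(f,c)
round 1: derive cover(h,a) via R0 from knows(h,a)
round 1: derive cover(j,d) via R0 from knows(j,d)
round 2: derive cover(a,b) via R1 from cover(a,c), red(c,b)
round 2: derive cover(a,e) via R1 from cover(a,c), red(c,e)
round 2: derive cover(a,f) via R1 from cover(a,d), red(d,f)
round 2: derive cover(a,h) via R1 from cover(a,a), red(a,h)
round 2: derive cover(b,f) via R1 from cover(b,d), red(d,f)
round 2: derive cover(c,a) via R1 from cover(c,e), red(e,a)
round 2: derive cover(c,b) via R1 from cover(c,c), red(c,b)
round 2: derive cover(c,h) via R1 from cover(c,e), red(e,h)
round 2: derive cover(e,e) via R1 from cover(e,c), red(c,e)
round 2: derive cover(e,h) via R1 from cover(e,b), red(b,h)
round 2: derive cover(e,j) via R1 from cover(e,b), red(b,j)
round 2: derive cover(f,b) via R1 from cover(f,c), red(c,b)
round 2: derive cover(f,e) via R1 from cover(f,c), red(c,e)
round 2: derive cover(h,h) via R1 from cover(h,a), red(a,h)
round 2: derive cover(j,f) via R1 from cover(j,d), red(d,f)
round 3: derive cover(a,j) via R1 from cover(a,b), red(b,j)
round 3: derive cover(b,b) via R1 from cover(b,f), red(f,b)
round 3: derive cover(b,e) via R1 from cover(b,f), red(f,e)
round 3: derive cover(e,a) via R1 from cover(e,e), red(e,a)
round 3: derive cover(f,a) via R1 from cover(f,e), red(e,a)
round 3: derive cover(f,h) via R1 from cover(f,b), red(b,h)
round 3: derive cover(f,j) via R1 from cover(f,b), red(b,j)
round 3: derive cover(h,b) via R1 from cover(h,h), red(h,b)
round 3: derive cover(h,c) via R1 from cover(h,h), red(h,c)
round 3: derive cover(j,b) via R1 from cover(j,f), red(f,b)
round 3: derive cover(j,e) via R1 from cover(j,f), red(f,e)
round 4: derive cover(b,a) via R1 from cover(b,e), red(e,a)
round 4: derive cover(b,h) via R1 from cover(b,b), red(b,h)
round 4: derive cover(b,j) via R1 from cover(b,b), red(b,j)
round 4: derive cover(h,e) via R1 from cover(h,c), red(c,e)
round 4: derive cover(h,j) via R1 from cover(h,b), red(b,j)
round 4: derive cover(j,a) via R1 from cover(j,e), red(e,a)
round 4: derive cover(j,h) via R1 from cover(j,b), red(b,h)
round 4: derive cover(j,j) via R1 from cover(j,b), red(b,j)
round 5: derive cover(b,c) via R1 from cover(b,h), red(h,c)
round 5: derive cover(j,c) via R1 from cover(j,h), red(h,c)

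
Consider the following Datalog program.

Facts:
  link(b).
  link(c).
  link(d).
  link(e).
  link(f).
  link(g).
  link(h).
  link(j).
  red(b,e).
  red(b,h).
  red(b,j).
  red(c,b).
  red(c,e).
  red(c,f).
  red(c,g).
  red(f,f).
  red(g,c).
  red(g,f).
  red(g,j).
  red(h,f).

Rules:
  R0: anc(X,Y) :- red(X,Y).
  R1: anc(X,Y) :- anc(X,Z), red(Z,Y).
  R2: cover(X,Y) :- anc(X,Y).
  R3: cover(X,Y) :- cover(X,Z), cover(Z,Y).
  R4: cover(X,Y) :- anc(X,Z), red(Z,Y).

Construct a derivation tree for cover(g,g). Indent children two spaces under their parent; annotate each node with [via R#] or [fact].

round 1: derive anc(b,e) via R0 from red(b,e)
round 1: derive anc(b,h) via R0 from red(b,h)
round 1: derive anc(b,j) via R0 from red(b,j)
round 1: derive anc(c,b) via R0 from red(c,b)
round 1: derive anc(c,e) via R0 from red(c,e)
round 1: derive anc(c,f) via R0 from red(c,f)
round 1: derive anc(c,g) via R0 from red(c,g)
round 1: derive anc(f,f) via R0 from red(f,f)
round 1: derive anc(g,c) via R0 from red(g,c)
round 1: derive anc(g,f) via R0 from red(g,f)
round 1: derive anc(g,j) via R0 from red(g,j)
round 1: derive anc(h,f) via R0 from red(h,f)
round 2: derive anc(b,f) via R1 from anc(b,h), red(h,f)
round 2: derive anc(c,c) via R1 from anc(c,g), red(g,c)
round 2: derive anc(c,h) via R1 from anc(c,b), red(b,h)
round 2: derive anc(c,j) via R1 from anc(c,b), red(b,j)
round 2: derive anc(g,b) via R1 from anc(g,c), red(c,b)
round 2: derive anc(g,e) via R1 from anc(g,c), red(c,e)
round 2: derive anc(g,g) via R1 from anc(g,c), red(c,g)
round 2: derive cover(b,e) via R2 from anc(b,e)
round 2: derive cover(b,h) via R2 from anc(b,h)
round 2: derive cover(b,j) via R2 from anc(b,j)
round 2: derive cover(c,b) via R2 from anc(c,b)
round 2: derive cover(c,e) via R2 from anc(c,e)
round 2: derive cover(c,f) via R2 from anc(c,f)
round 2: derive cover(c,g) via R2 from anc(c,g)
round 2: derive cover(f,f) via R2 from anc(f,f)
round 2: derive cover(g,c) via R2 from anc(g,c)
round 2: derive cover(g,f) via R2 from anc(g,f)
round 2: derive cover(g,j) via R2 from anc(g,j)
round 2: derive cover(h,f) via R2 from anc(h,f)
round 2: derive cover(b,f) via R4 from anc(b,h), red(h,f)
round 2: derive cover(c,c) via R4 from anc(c,g), red(g,c)
round 2: derive cover(c,h) via R4 from anc(c,b), red(b,h)
round 2: derive cover(c,j) via R4 from anc(c,b), red(b,j)
round 2: derive cover(g,b) via R4 from anc(g,c), red(c,b)
round 2: derive cover(g,e) via R4 from anc(g,c), red(c,e)
round 2: derive cover(g,g) via R4 from anc(g,c), red(c,g)
round 3: derive anc(g,h) via R1 from anc(g,b), red(b,h)
round 3: derive cover(g,h) via R3 from cover(g,b), cover(b,h)

cover(g,g)  [via R4]
  anc(g,c)  [via R0]
    red(g,c)  [fact]
  red(c,g)  [fact]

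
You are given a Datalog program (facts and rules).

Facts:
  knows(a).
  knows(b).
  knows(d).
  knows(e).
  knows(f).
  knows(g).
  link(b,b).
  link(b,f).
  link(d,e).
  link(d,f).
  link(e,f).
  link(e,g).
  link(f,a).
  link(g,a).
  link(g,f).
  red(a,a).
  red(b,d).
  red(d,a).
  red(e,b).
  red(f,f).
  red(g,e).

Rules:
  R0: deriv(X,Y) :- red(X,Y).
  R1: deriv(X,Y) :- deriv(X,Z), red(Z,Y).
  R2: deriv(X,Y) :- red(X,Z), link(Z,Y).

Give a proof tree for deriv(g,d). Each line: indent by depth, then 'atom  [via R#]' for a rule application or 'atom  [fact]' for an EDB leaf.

round 1: derive deriv(a,a) via R0 from red(a,a)
round 1: derive deriv(b,d) via R0 from red(b,d)
round 1: derive deriv(d,a) via R0 from red(d,a)
round 1: derive deriv(e,b) via R0 from red(e,b)
round 1: derive deriv(f,f) via R0 from red(f,f)
round 1: derive deriv(g,e) via R0 from red(g,e)
round 1: derive deriv(b,e) via R2 from red(b,d), link(d,e)
round 1: derive deriv(b,f) via R2 from red(b,d), link(d,f)
round 1: derive deriv(e,f) via R2 from red(e,b), link(b,f)
round 1: derive deriv(f,a) via R2 from red(f,f), link(f,a)
round 1: derive deriv(g,f) via R2 from red(g,e), link(e,f)
round 1: derive deriv(g,g) via R2 from red(g,e), link(e,g)
round 2: derive deriv(b,a) via R1 from deriv(b,d), red(d,a)
round 2: derive deriv(b,b) via R1 from deriv(b,e), red(e,b)
round 2: derive deriv(e,d) via R1 from deriv(e,b), red(b,d)
round 2: derive deriv(g,b) via R1 from deriv(g,e), red(e,b)
round 3: derive deriv(e,a) via R1 from deriv(e,d), red(d,a)
round 3: derive deriv(g,d) via R1 from deriv(g,b), red(b,d)
round 4: derive deriv(g,a) via R1 from deriv(g,d), red(d,a)

deriv(g,d)  [via R1]
  deriv(g,b)  [via R1]
    deriv(g,e)  [via R0]
      red(g,e)  [fact]
    red(e,b)  [fact]
  red(b,d)  [fact]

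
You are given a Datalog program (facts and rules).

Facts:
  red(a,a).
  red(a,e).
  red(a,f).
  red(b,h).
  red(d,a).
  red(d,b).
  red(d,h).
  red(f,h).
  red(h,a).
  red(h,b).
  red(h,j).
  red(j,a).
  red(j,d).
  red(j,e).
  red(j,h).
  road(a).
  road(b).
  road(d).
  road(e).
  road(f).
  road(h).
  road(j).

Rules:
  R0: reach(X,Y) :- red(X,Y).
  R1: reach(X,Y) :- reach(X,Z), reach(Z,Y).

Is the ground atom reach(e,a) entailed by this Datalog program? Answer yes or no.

no

round 1: derive reach(a,a) via R0 from red(a,a)
round 1: derive reach(a,e) via R0 from red(a,e)
round 1: derive reach(a,f) via R0 from red(a,f)
round 1: derive reach(b,h) via R0 from red(b,h)
round 1: derive reach(d,a) via R0 from red(d,a)
round 1: derive reach(d,b) via R0 from red(d,b)
round 1: derive reach(d,h) via R0 from red(d,h)
round 1: derive reach(f,h) via R0 from red(f,h)
round 1: derive reach(h,a) via R0 from red(h,a)
round 1: derive reach(h,b) via R0 from red(h,b)
round 1: derive reach(h,j) via R0 from red(h,j)
round 1: derive reach(j,a) via R0 from red(j,a)
round 1: derive reach(j,d) via R0 from red(j,d)
round 1: derive reach(j,e) via R0 from red(j,e)
round 1: derive reach(j,h) via R0 from red(j,h)
round 2: derive reach(a,h) via R1 from reach(a,f), reach(f,h)
round 2: derive reach(b,a) via R1 from reach(b,h), reach(h,a)
round 2: derive reach(b,b) via R1 from reach(b,h), reach(h,b)
round 2: derive reach(b,j) via R1 from reach(b,h), reach(h,j)
round 2: derive reach(d,e) via R1 from reach(d,a), reach(a,e)
round 2: derive reach(d,f) via R1 from reach(d,a), reach(a,f)
round 2: derive reach(d,j) via R1 from reach(d,h), reach(h,j)
round 2: derive reach(f,a) via R1 from reach(f,h), reach(h,a)
round 2: derive reach(f,b) via R1 from reach(f,h), reach(h,b)
round 2: derive reach(f,j) via R1 from reach(f,h), reach(h,j)
round 2: derive reach(h,d) via R1 from reach(h,j), reach(j,d)
round 2: derive reach(h,e) via R1 from reach(h,a), reach(a,e)
round 2: derive reach(h,f) via R1 from reach(h,a), reach(a,f)
round 2: derive reach(h,h) via R1 from reach(h,b), reach(b,h)
round 2: derive reach(j,b) via R1 from reach(j,d), reach(d,b)
round 2: derive reach(j,f) via R1 from reach(j,a), reach(a,f)
round 2: derive reach(j,j) via R1 from reach(j,h), reach(h,j)
round 3: derive reach(a,b) via R1 from reach(a,f), reach(f,b)
round 3: derive reach(a,d) via R1 from reach(a,h), reach(h,d)
round 3: derive reach(a,j) via R1 from reach(a,f), reach(f,j)
round 3: derive reach(b,d) via R1 from reach(b,h), reach(h,d)
round 3: derive reach(b,e) via R1 from reach(b,a), reach(a,e)
round 3: derive reach(b,f) via R1 from reach(b,a), reach(a,f)
round 3: derive reach(d,d) via R1 from reach(d,h), reach(h,d)
round 3: derive reach(f,d) via R1 from reach(f,h), reach(h,d)
round 3: derive reach(f,e) via R1 from reach(f,a), reach(a,e)
round 3: derive reach(f,f) via R1 from reach(f,a), reach(a,f)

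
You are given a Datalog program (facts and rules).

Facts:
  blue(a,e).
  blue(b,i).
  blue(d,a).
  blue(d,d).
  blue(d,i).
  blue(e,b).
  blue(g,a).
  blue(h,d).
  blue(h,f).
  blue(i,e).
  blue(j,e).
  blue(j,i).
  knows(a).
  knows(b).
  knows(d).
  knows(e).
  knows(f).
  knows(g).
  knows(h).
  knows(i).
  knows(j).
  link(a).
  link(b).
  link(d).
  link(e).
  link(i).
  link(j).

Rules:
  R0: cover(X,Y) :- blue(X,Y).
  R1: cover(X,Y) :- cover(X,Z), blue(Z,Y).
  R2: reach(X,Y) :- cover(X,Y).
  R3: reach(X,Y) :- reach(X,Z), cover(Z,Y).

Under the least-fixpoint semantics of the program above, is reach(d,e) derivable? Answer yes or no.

round 1: derive cover(a,e) via R0 from blue(a,e)
round 1: derive cover(b,i) via R0 from blue(b,i)
round 1: derive cover(d,a) via R0 from blue(d,a)
round 1: derive cover(d,d) via R0 from blue(d,d)
round 1: derive cover(d,i) via R0 from blue(d,i)
round 1: derive cover(e,b) via R0 from blue(e,b)
round 1: derive cover(g,a) via R0 from blue(g,a)
round 1: derive cover(h,d) via R0 from blue(h,d)
round 1: derive cover(h,f) via R0 from blue(h,f)
round 1: derive cover(i,e) via R0 from blue(i,e)
round 1: derive cover(j,e) via R0 from blue(j,e)
round 1: derive cover(j,i) via R0 from blue(j,i)
round 2: derive cover(a,b) via R1 from cover(a,e), blue(e,b)
round 2: derive cover(b,e) via R1 from cover(b,i), blue(i,e)
round 2: derive cover(d,e) via R1 from cover(d,a), blue(a,e)
round 2: derive cover(e,i) via R1 from cover(e,b), blue(b,i)
round 2: derive cover(g,e) via R1 from cover(g,a), blue(a,e)
round 2: derive cover(h,a) via R1 from cover(h,d), blue(d,a)
round 2: derive cover(h,i) via R1 from cover(h,d), blue(d,i)
round 2: derive cover(i,b) via R1 from cover(i,e), blue(e,b)
round 2: derive cover(j,b) via R1 from cover(j,e), blue(e,b)
round 2: derive reach(a,e) via R2 from cover(a,e)
round 2: derive reach(b,i) via R2 from cover(b,i)
round 2: derive reach(d,a) via R2 from cover(d,a)
round 2: derive reach(d,d) via R2 from cover(d,d)
round 2: derive reach(d,i) via R2 from cover(d,i)
round 2: derive reach(e,b) via R2 from cover(e,b)
round 2: derive reach(g,a) via R2 from cover(g,a)
round 2: derive reach(h,d) via R2 from cover(h,d)
round 2: derive reach(h,f) via R2 from cover(h,f)
round 2: derive reach(i,e) via R2 from cover(i,e)
round 2: derive reach(j,e) via R2 from cover(j,e)
round 2: derive reach(j,i) via R2 from cover(j,i)
round 3: derive cover(a,i) via R1 from cover(a,b), blue(b,i)
round 3: derive cover(b,b) via R1 from cover(b,e), blue(e,b)
round 3: derive cover(d,b) via R1 from cover(d,e), blue(e,b)
round 3: derive cover(e,e) via R1 from cover(e,i), blue(i,e)
round 3: derive cover(g,b) via R1 from cover(g,e), blue(e,b)
round 3: derive cover(h,e) via R1 from cover(h,a), blue(a,e)
round 3: derive cover(i,i) via R1 from cover(i,b), blue(b,i)
round 3: derive reach(a,b) via R2 from cover(a,b)
round 3: derive reach(b,e) via R2 from cover(b,e)
round 3: derive reach(d,e) via R2 from cover(d,e)
round 3: derive reach(e,i) via R2 from cover(e,i)
round 3: derive reach(g,e) via R2 from cover(g,e)
round 3: derive reach(h,a) via R2 from cover(h,a)
round 3: derive reach(h,i) via R2 from cover(h,i)
round 3: derive reach(i,b) via R2 from cover(i,b)
round 3: derive reach(j,b) via R2 from cover(j,b)
round 3: derive reach(a,i) via R3 from reach(a,e), cover(e,i)
round 3: derive reach(b,b) via R3 from reach(b,i), cover(i,b)
round 3: derive reach(d,b) via R3 from reach(d,a), cover(a,b)
round 3: derive reach(e,e) via R3 from reach(e,b), cover(b,e)
round 3: derive reach(g,b) via R3 from reach(g,a), cover(a,b)
round 3: derive reach(h,e) via R3 from reach(h,d), cover(d,e)
round 3: derive reach(i,i) via R3 from reach(i,e), cover(e,i)
round 4: derive cover(g,i) via R1 from cover(g,b), blue(b,i)
round 4: derive cover(h,b) via R1 from cover(h,e), blue(e,b)
round 4: derive reach(g,i) via R3 from reach(g,a), cover(a,i)
round 4: derive reach(h,b) via R3 from reach(h,a), cover(a,b)

yes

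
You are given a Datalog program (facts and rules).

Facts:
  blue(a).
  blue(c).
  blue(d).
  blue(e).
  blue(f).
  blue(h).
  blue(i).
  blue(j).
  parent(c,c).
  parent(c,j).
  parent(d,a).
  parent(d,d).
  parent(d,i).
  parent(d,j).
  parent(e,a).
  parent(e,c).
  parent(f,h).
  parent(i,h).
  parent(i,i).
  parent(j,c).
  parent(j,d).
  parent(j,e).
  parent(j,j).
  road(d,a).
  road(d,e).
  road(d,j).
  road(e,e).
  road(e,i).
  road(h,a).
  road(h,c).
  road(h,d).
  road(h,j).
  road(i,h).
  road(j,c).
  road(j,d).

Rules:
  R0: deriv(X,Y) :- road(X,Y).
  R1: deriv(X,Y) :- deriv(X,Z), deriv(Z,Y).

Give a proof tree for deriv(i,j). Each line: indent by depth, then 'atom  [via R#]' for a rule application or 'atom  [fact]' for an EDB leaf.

round 1: derive deriv(d,a) via R0 from road(d,a)
round 1: derive deriv(d,e) via R0 from road(d,e)
round 1: derive deriv(d,j) via R0 from road(d,j)
round 1: derive deriv(e,e) via R0 from road(e,e)
round 1: derive deriv(e,i) via R0 from road(e,i)
round 1: derive deriv(h,a) via R0 from road(h,a)
round 1: derive deriv(h,c) via R0 from road(h,c)
round 1: derive deriv(h,d) via R0 from road(h,d)
round 1: derive deriv(h,j) via R0 from road(h,j)
round 1: derive deriv(i,h) via R0 from road(i,h)
round 1: derive deriv(j,c) via R0 from road(j,c)
round 1: derive deriv(j,d) via R0 from road(j,d)
round 2: derive deriv(d,c) via R1 from deriv(d,j), deriv(j,c)
round 2: derive deriv(d,d) via R1 from deriv(d,j), deriv(j,d)
round 2: derive deriv(d,i) via R1 from deriv(d,e), deriv(e,i)
round 2: derive deriv(e,h) via R1 from deriv(e,i), deriv(i,h)
round 2: derive deriv(h,e) via R1 from deriv(h,d), deriv(d,e)
round 2: derive deriv(i,a) via R1 from deriv(i,h), deriv(h,a)
round 2: derive deriv(i,c) via R1 from deriv(i,h), deriv(h,c)
round 2: derive deriv(i,d) via R1 from deriv(i,h), deriv(h,d)
round 2: derive deriv(i,j) via R1 from deriv(i,h), deriv(h,j)
round 2: derive deriv(j,a) via R1 from deriv(j,d), deriv(d,a)
round 2: derive deriv(j,e) via R1 from deriv(j,d), deriv(d,e)
round 2: derive deriv(j,j) via R1 from deriv(j,d), deriv(d,j)
round 3: derive deriv(d,h) via R1 from deriv(d,e), deriv(e,h)
round 3: derive deriv(e,a) via R1 from deriv(e,h), deriv(h,a)
round 3: derive deriv(e,c) via R1 from deriv(e,h), deriv(h,c)
round 3: derive deriv(e,d) via R1 from deriv(e,h), deriv(h,d)
round 3: derive deriv(e,j) via R1 from deriv(e,h), deriv(h,j)
round 3: derive deriv(h,h) via R1 from deriv(h,e), deriv(e,h)
round 3: derive deriv(h,i) via R1 from deriv(h,d), deriv(d,i)
round 3: derive deriv(i,e) via R1 from deriv(i,d), deriv(d,e)
round 3: derive deriv(i,i) via R1 from deriv(i,d), deriv(d,i)
round 3: derive deriv(j,h) via R1 from deriv(j,e), deriv(e,h)
round 3: derive deriv(j,i) via R1 from deriv(j,d), deriv(d,i)

deriv(i,j)  [via R1]
  deriv(i,h)  [via R0]
    road(i,h)  [fact]
  deriv(h,j)  [via R0]
    road(h,j)  [fact]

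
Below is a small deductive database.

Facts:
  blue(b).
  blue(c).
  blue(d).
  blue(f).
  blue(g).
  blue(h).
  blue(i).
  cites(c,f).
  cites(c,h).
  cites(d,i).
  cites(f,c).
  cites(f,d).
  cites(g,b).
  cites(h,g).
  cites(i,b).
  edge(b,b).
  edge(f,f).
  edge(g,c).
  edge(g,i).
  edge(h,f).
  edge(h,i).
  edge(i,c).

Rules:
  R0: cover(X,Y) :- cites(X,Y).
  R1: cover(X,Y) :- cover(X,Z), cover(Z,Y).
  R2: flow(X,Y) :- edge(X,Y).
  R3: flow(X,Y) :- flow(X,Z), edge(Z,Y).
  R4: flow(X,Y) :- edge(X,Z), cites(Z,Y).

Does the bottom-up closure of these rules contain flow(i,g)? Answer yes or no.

round 1: derive flow(b,b) via R2 from edge(b,b)
round 1: derive flow(f,f) via R2 from edge(f,f)
round 1: derive flow(g,c) via R2 from edge(g,c)
round 1: derive flow(g,i) via R2 from edge(g,i)
round 1: derive flow(h,f) via R2 from edge(h,f)
round 1: derive flow(h,i) via R2 from edge(h,i)
round 1: derive flow(i,c) via R2 from edge(i,c)
round 1: derive flow(f,c) via R4 from edge(f,f), cites(f,c)
round 1: derive flow(f,d) via R4 from edge(f,f), cites(f,d)
round 1: derive flow(g,b) via R4 from edge(g,i), cites(i,b)
round 1: derive flow(g,f) via R4 from edge(g,c), cites(c,f)
round 1: derive flow(g,h) via R4 from edge(g,c), cites(c,h)
round 1: derive flow(h,b) via R4 from edge(h,i), cites(i,b)
round 1: derive flow(h,c) via R4 from edge(h,f), cites(f,c)
round 1: derive flow(h,d) via R4 from edge(h,f), cites(f,d)
round 1: derive flow(i,f) via R4 from edge(i,c), cites(c,f)
round 1: derive flow(i,h) via R4 from edge(i,c), cites(c,h)
round 2: derive flow(i,i) via R3 from flow(i,h), edge(h,i)

no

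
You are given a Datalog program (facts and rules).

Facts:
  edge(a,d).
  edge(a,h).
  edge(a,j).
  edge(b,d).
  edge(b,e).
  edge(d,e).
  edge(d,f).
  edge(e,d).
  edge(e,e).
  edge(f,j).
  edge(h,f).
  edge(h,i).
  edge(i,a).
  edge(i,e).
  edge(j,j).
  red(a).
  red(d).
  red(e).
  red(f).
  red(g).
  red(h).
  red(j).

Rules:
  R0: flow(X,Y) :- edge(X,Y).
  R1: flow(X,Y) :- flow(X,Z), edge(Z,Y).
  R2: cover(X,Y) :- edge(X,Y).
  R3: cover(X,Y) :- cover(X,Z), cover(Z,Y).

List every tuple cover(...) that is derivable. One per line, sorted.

cover(a,a)
cover(a,d)
cover(a,e)
cover(a,f)
cover(a,h)
cover(a,i)
cover(a,j)
cover(b,d)
cover(b,e)
cover(b,f)
cover(b,j)
cover(d,d)
cover(d,e)
cover(d,f)
cover(d,j)
cover(e,d)
cover(e,e)
cover(e,f)
cover(e,j)
cover(f,j)
cover(h,a)
cover(h,d)
cover(h,e)
cover(h,f)
cover(h,h)
cover(h,i)
cover(h,j)
cover(i,a)
cover(i,d)
cover(i,e)
cover(i,f)
cover(i,h)
cover(i,i)
cover(i,j)
cover(j,j)

round 1: derive cover(a,d) via R2 from edge(a,d)
round 1: derive cover(a,h) via R2 from edge(a,h)
round 1: derive cover(a,j) via R2 from edge(a,j)
round 1: derive cover(b,d) via R2 from edge(b,d)
round 1: derive cover(b,e) via R2 from edge(b,e)
round 1: derive cover(d,e) via R2 from edge(d,e)
round 1: derive cover(d,f) via R2 from edge(d,f)
round 1: derive cover(e,d) via R2 from edge(e,d)
round 1: derive cover(e,e) via R2 from edge(e,e)
round 1: derive cover(f,j) via R2 from edge(f,j)
round 1: derive cover(h,f) via R2 from edge(h,f)
round 1: derive cover(h,i) via R2 from edge(h,i)
round 1: derive cover(i,a) via R2 from edge(i,a)
round 1: derive cover(i,e) via R2 from edge(i,e)
round 1: derive cover(j,j) via R2 from edge(j,j)
round 2: derive cover(a,e) via R3 from cover(a,d), cover(d,e)
round 2: derive cover(a,f) via R3 from cover(a,d), cover(d,f)
round 2: derive cover(a,i) via R3 from cover(a,h), cover(h,i)
round 2: derive cover(b,f) via R3 from cover(b,d), cover(d,f)
round 2: derive cover(d,d) via R3 from cover(d,e), cover(e,d)
round 2: derive cover(d,j) via R3 from cover(d,f), cover(f,j)
round 2: derive cover(e,f) via R3 from cover(e,d), cover(d,f)
round 2: derive cover(h,a) via R3 from cover(h,i), cover(i,a)
round 2: derive cover(h,e) via R3 from cover(h,i), cover(i,e)
round 2: derive cover(h,j) via R3 from cover(h,f), cover(f,j)
round 2: derive cover(i,d) via R3 from cover(i,a), cover(a,d)
round 2: derive cover(i,h) via R3 from cover(i,a), cover(a,h)
round 2: derive cover(i,j) via R3 from cover(i,a), cover(a,j)
round 3: derive cover(a,a) via R3 from cover(a,h), cover(h,a)
round 3: derive cover(b,j) via R3 from cover(b,d), cover(d,j)
round 3: derive cover(e,j) via R3 from cover(e,d), cover(d,j)
round 3: derive cover(h,d) via R3 from cover(h,a), cover(a,d)
round 3: derive cover(h,h) via R3 from cover(h,a), cover(a,h)
round 3: derive cover(i,f) via R3 from cover(i,a), cover(a,f)
round 3: derive cover(i,i) via R3 from cover(i,a), cover(a,i)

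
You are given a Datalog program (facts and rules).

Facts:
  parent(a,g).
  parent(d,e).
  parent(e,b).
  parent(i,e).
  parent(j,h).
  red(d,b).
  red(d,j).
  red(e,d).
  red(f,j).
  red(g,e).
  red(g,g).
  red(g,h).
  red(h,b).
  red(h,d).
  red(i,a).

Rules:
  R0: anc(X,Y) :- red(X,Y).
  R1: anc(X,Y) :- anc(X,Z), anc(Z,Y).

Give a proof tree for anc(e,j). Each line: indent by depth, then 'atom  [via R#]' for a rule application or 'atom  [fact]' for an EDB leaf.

round 1: derive anc(d,b) via R0 from red(d,b)
round 1: derive anc(d,j) via R0 from red(d,j)
round 1: derive anc(e,d) via R0 from red(e,d)
round 1: derive anc(f,j) via R0 from red(f,j)
round 1: derive anc(g,e) via R0 from red(g,e)
round 1: derive anc(g,g) via R0 from red(g,g)
round 1: derive anc(g,h) via R0 from red(g,h)
round 1: derive anc(h,b) via R0 from red(h,b)
round 1: derive anc(h,d) via R0 from red(h,d)
round 1: derive anc(i,a) via R0 from red(i,a)
round 2: derive anc(e,b) via R1 from anc(e,d), anc(d,b)
round 2: derive anc(e,j) via R1 from anc(e,d), anc(d,j)
round 2: derive anc(g,b) via R1 from anc(g,h), anc(h,b)
round 2: derive anc(g,d) via R1 from anc(g,e), anc(e,d)
round 2: derive anc(h,j) via R1 from anc(h,d), anc(d,j)
round 3: derive anc(g,j) via R1 from anc(g,d), anc(d,j)

anc(e,j)  [via R1]
  anc(e,d)  [via R0]
    red(e,d)  [fact]
  anc(d,j)  [via R0]
    red(d,j)  [fact]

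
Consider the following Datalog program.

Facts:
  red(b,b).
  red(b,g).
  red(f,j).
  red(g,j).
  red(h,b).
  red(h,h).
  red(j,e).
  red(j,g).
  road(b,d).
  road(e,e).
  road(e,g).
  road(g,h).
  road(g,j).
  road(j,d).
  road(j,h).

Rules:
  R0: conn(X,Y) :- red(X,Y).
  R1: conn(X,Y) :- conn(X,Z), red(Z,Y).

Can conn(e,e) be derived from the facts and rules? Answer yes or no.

round 1: derive conn(b,b) via R0 from red(b,b)
round 1: derive conn(b,g) via R0 from red(b,g)
round 1: derive conn(f,j) via R0 from red(f,j)
round 1: derive conn(g,j) via R0 from red(g,j)
round 1: derive conn(h,b) via R0 from red(h,b)
round 1: derive conn(h,h) via R0 from red(h,h)
round 1: derive conn(j,e) via R0 from red(j,e)
round 1: derive conn(j,g) via R0 from red(j,g)
round 2: derive conn(b,j) via R1 from conn(b,g), red(g,j)
round 2: derive conn(f,e) via R1 from conn(f,j), red(j,e)
round 2: derive conn(f,g) via R1 from conn(f,j), red(j,g)
round 2: derive conn(g,e) via R1 from conn(g,j), red(j,e)
round 2: derive conn(g,g) via R1 from conn(g,j), red(j,g)
round 2: derive conn(h,g) via R1 from conn(h,b), red(b,g)
round 2: derive conn(j,j) via R1 from conn(j,g), red(g,j)
round 3: derive conn(b,e) via R1 from conn(b,j), red(j,e)
round 3: derive conn(h,j) via R1 from conn(h,g), red(g,j)
round 4: derive conn(h,e) via R1 from conn(h,j), red(j,e)

no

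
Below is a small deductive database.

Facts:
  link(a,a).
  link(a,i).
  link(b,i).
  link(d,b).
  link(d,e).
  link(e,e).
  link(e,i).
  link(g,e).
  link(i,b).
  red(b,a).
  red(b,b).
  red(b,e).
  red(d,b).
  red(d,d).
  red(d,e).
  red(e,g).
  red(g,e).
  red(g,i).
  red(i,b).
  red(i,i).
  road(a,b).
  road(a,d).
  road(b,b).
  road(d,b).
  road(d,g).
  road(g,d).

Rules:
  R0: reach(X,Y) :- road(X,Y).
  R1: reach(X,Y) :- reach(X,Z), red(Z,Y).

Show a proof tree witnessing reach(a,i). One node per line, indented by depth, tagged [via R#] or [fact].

round 1: derive reach(a,b) via R0 from road(a,b)
round 1: derive reach(a,d) via R0 from road(a,d)
round 1: derive reach(b,b) via R0 from road(b,b)
round 1: derive reach(d,b) via R0 from road(d,b)
round 1: derive reach(d,g) via R0 from road(d,g)
round 1: derive reach(g,d) via R0 from road(g,d)
round 2: derive reach(a,a) via R1 from reach(a,b), red(b,a)
round 2: derive reach(a,e) via R1 from reach(a,b), red(b,e)
round 2: derive reach(b,a) via R1 from reach(b,b), red(b,a)
round 2: derive reach(b,e) via R1 from reach(b,b), red(b,e)
round 2: derive reach(d,a) via R1 from reach(d,b), red(b,a)
round 2: derive reach(d,e) via R1 from reach(d,b), red(b,e)
round 2: derive reach(d,i) via R1 from reach(d,g), red(g,i)
round 2: derive reach(g,b) via R1 from reach(g,d), red(d,b)
round 2: derive reach(g,e) via R1 from reach(g,d), red(d,e)
round 3: derive reach(a,g) via R1 from reach(a,e), red(e,g)
round 3: derive reach(b,g) via R1 from reach(b,e), red(e,g)
round 3: derive reach(g,a) via R1 from reach(g,b), red(b,a)
round 3: derive reach(g,g) via R1 from reach(g,e), red(e,g)
round 4: derive reach(a,i) via R1 from reach(a,g), red(g,i)
round 4: derive reach(b,i) via R1 from reach(b,g), red(g,i)
round 4: derive reach(g,i) via R1 from reach(g,g), red(g,i)

reach(a,i)  [via R1]
  reach(a,g)  [via R1]
    reach(a,e)  [via R1]
      reach(a,b)  [via R0]
        road(a,b)  [fact]
      red(b,e)  [fact]
    red(e,g)  [fact]
  red(g,i)  [fact]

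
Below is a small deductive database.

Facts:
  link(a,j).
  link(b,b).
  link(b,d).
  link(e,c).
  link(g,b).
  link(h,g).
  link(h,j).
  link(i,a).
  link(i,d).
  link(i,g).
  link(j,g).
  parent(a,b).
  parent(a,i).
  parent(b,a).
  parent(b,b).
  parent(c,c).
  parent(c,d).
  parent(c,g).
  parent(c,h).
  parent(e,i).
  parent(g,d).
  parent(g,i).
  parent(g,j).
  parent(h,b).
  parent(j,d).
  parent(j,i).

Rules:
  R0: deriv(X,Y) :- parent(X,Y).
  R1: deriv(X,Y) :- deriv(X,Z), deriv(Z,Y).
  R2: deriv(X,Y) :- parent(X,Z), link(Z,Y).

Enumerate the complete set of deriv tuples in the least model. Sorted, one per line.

deriv(a,a)
deriv(a,b)
deriv(a,d)
deriv(a,g)
deriv(a,i)
deriv(a,j)
deriv(b,a)
deriv(b,b)
deriv(b,d)
deriv(b,g)
deriv(b,i)
deriv(b,j)
deriv(c,a)
deriv(c,b)
deriv(c,c)
deriv(c,d)
deriv(c,g)
deriv(c,h)
deriv(c,i)
deriv(c,j)
deriv(e,a)
deriv(e,b)
deriv(e,d)
deriv(e,g)
deriv(e,i)
deriv(e,j)
deriv(g,a)
deriv(g,b)
deriv(g,d)
deriv(g,g)
deriv(g,i)
deriv(g,j)
deriv(h,a)
deriv(h,b)
deriv(h,d)
deriv(h,g)
deriv(h,i)
deriv(h,j)
deriv(j,a)
deriv(j,b)
deriv(j,d)
deriv(j,g)
deriv(j,i)
deriv(j,j)

round 1: derive deriv(a,b) via R0 from parent(a,b)
round 1: derive deriv(a,i) via R0 from parent(a,i)
round 1: derive deriv(b,a) via R0 from parent(b,a)
round 1: derive deriv(b,b) via R0 from parent(b,b)
round 1: derive deriv(c,c) via R0 from parent(c,c)
round 1: derive deriv(c,d) via R0 from parent(c,d)
round 1: derive deriv(c,g) via R0 from parent(c,g)
round 1: derive deriv(c,h) via R0 from parent(c,h)
round 1: derive deriv(e,i) via R0 from parent(e,i)
round 1: derive deriv(g,d) via R0 from parent(g,d)
round 1: derive deriv(g,i) via R0 from parent(g,i)
round 1: derive deriv(g,j) via R0 from parent(g,j)
round 1: derive deriv(h,b) via R0 from parent(h,b)
round 1: derive deriv(j,d) via R0 from parent(j,d)
round 1: derive deriv(j,i) via R0 from parent(j,i)
round 1: derive deriv(a,a) via R2 from parent(a,i), link(i,a)
round 1: derive deriv(a,d) via R2 from parent(a,b), link(b,d)
round 1: derive deriv(a,g) via R2 from parent(a,i), link(i,g)
round 1: derive deriv(b,d) via R2 from parent(b,b), link(b,d)
round 1: derive deriv(b,j) via R2 from parent(b,a), link(a,j)
round 1: derive deriv(c,b) via R2 from parent(c,g), link(g,b)
round 1: derive deriv(c,j) via R2 from parent(c,h), link(h,j)
round 1: derive deriv(e,a) via R2 from parent(e,i), link(i,a)
round 1: derive deriv(e,d) via R2 from parent(e,i), link(i,d)
round 1: derive deriv(e,g) via R2 from parent(e,i), link(i,g)
round 1: derive deriv(g,a) via R2 from parent(g,i), link(i,a)
round 1: derive deriv(g,g) via R2 from parent(g,i), link(i,g)
round 1: derive deriv(h,d) via R2 from parent(h,b), link(b,d)
round 1: derive deriv(j,a) via R2 from parent(j,i), link(i,a)
round 1: derive deriv(j,g) via R2 from parent(j,i), link(i,g)
round 2: derive deriv(a,j) via R1 from deriv(a,b), deriv(b,j)
round 2: derive deriv(b,g) via R1 from deriv(b,a), deriv(a,g)
round 2: derive deriv(b,i) via R1 from deriv(b,a), deriv(a,i)
round 2: derive deriv(c,a) via R1 from deriv(c,b), deriv(b,a)
round 2: derive deriv(c,i) via R1 from deriv(c,g), deriv(g,i)
round 2: derive deriv(e,b) via R1 from deriv(e,a), deriv(a,b)
round 2: derive deriv(e,j) via R1 from deriv(e,g), deriv(g,j)
round 2: derive deriv(g,b) via R1 from deriv(g,a), deriv(a,b)
round 2: derive deriv(h,a) via R1 from deriv(h,b), deriv(b,a)
round 2: derive deriv(h,j) via R1 from deriv(h,b), deriv(b,j)
round 2: derive deriv(j,b) via R1 from deriv(j,a), deriv(a,b)
round 2: derive deriv(j,j) via R1 from deriv(j,g), deriv(g,j)
round 3: derive deriv(h,g) via R1 from deriv(h,a), deriv(a,g)
round 3: derive deriv(h,i) via R1 from deriv(h,a), deriv(a,i)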